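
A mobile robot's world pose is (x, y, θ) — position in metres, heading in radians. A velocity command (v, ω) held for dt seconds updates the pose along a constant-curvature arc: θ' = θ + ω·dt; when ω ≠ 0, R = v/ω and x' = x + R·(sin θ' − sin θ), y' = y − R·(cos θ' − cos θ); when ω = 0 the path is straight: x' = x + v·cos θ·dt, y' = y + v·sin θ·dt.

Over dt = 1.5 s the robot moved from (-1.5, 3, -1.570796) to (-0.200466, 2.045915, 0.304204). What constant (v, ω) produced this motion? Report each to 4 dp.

v = 1.2500, ω = 1.2500

Δθ = 0.304204 − -1.570796 = 1.875000
ω = Δθ/dt = 1.875000/1.5 = 1.2500
R = Δx/(sin θ' − sin θ) = 1.0000
v = R·ω = 1.0000·1.2500 = 1.2500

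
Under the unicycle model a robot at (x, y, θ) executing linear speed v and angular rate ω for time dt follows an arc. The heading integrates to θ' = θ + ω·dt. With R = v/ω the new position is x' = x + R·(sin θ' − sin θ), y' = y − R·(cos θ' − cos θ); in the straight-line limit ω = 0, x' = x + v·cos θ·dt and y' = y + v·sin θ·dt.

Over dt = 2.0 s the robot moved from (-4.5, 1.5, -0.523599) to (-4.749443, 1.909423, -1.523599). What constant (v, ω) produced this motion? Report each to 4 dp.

Δθ = -1.523599 − -0.523599 = -1.000000
ω = Δθ/dt = -1.000000/2.0 = -0.5000
R = −Δy/(cos θ' − cos θ) = 0.5000
v = R·ω = 0.5000·-0.5000 = -0.2500

v = -0.2500, ω = -0.5000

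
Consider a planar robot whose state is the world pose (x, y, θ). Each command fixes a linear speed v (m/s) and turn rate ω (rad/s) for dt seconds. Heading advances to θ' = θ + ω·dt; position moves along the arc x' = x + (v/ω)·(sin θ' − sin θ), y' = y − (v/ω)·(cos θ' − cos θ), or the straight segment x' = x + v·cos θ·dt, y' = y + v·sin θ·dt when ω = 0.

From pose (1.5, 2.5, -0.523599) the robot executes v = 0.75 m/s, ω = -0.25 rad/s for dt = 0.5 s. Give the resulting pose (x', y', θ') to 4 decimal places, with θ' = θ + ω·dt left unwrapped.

(1.8122, 2.2927, -0.6486)

θ' = -0.5236 + -0.25·0.5 = -0.6486
R = v/ω = 0.75/-0.25 = -3.0000
x' = 1.5 + -3.0000·(sin -0.6486 − sin -0.5236) = 1.8122
y' = 2.5 − -3.0000·(cos -0.6486 − cos -0.5236) = 2.2927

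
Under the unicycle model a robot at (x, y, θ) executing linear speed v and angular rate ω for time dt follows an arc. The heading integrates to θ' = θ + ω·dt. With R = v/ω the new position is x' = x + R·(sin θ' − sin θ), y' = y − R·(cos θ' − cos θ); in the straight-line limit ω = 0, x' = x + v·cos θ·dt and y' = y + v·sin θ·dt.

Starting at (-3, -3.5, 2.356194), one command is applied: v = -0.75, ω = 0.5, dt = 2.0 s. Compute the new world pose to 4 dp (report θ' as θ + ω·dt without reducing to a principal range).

(-1.6199, -3.9049, 3.3562)

θ' = 2.3562 + 0.5·2.0 = 3.3562
R = v/ω = -0.75/0.5 = -1.5000
x' = -3 + -1.5000·(sin 3.3562 − sin 2.3562) = -1.6199
y' = -3.5 − -1.5000·(cos 3.3562 − cos 2.3562) = -3.9049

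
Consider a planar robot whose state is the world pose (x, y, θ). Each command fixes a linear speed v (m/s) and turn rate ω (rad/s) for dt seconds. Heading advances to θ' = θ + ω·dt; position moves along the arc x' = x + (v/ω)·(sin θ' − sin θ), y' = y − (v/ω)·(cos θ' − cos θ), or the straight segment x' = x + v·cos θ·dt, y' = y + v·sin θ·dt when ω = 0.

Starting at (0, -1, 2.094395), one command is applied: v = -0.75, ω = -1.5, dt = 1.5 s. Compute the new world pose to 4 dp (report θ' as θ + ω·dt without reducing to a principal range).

(-0.5105, -1.7440, -0.1556)

θ' = 2.0944 + -1.5·1.5 = -0.1556
R = v/ω = -0.75/-1.5 = 0.5000
x' = 0 + 0.5000·(sin -0.1556 − sin 2.0944) = -0.5105
y' = -1 − 0.5000·(cos -0.1556 − cos 2.0944) = -1.7440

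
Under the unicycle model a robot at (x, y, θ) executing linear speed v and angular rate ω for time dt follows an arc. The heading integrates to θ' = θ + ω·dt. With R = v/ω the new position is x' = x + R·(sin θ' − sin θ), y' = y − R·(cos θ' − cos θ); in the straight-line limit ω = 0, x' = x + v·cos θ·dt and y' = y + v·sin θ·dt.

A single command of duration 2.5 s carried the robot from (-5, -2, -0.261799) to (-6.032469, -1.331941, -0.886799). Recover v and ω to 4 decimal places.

v = -0.5000, ω = -0.2500

Δθ = -0.886799 − -0.261799 = -0.625000
ω = Δθ/dt = -0.625000/2.5 = -0.2500
R = Δx/(sin θ' − sin θ) = 2.0000
v = R·ω = 2.0000·-0.2500 = -0.5000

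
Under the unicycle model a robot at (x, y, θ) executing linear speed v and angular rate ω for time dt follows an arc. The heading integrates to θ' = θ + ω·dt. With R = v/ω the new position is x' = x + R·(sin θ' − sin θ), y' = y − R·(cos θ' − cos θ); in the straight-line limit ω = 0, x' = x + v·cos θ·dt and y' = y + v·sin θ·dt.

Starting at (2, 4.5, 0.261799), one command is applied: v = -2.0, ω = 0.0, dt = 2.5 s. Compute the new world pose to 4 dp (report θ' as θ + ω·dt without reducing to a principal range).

(-2.8296, 3.2059, 0.2618)

θ' = 0.2618 + 0.0·2.5 = 0.2618
ω = 0 → straight: x' = 2 + -2.0·cos(0.2618)·2.5 = -2.8296
y' = 4.5 + -2.0·sin(0.2618)·2.5 = 3.2059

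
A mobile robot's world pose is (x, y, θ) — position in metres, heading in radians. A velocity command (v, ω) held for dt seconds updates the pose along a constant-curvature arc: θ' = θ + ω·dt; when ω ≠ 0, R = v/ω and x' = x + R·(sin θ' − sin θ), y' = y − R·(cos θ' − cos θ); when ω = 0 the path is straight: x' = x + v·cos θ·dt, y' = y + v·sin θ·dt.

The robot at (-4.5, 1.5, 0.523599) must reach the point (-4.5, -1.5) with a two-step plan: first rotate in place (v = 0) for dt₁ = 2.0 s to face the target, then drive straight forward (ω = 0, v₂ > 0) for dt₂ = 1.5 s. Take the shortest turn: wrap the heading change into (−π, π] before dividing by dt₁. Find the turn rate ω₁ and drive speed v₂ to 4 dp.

heading to target = atan2(-1.5−1.5, -4.5−-4.5) = -1.5708
Δθ = wrap(-1.5708 − 0.5236) = -2.0944; ω₁ = Δθ/dt₁ = -1.0472
distance = √((-4.5−-4.5)² + (-1.5−1.5)²) = 3.0000; v₂ = distance/dt₂ = 2.0000

ω₁ = -1.0472, v₂ = 2.0000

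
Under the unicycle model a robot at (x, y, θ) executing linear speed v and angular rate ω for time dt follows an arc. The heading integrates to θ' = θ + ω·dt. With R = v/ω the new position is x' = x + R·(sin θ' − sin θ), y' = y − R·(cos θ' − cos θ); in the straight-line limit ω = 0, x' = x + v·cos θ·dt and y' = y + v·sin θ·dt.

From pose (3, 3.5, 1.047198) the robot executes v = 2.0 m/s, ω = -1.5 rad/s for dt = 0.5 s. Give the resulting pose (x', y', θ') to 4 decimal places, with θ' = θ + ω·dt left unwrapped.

(3.7642, 4.1082, 0.2972)

θ' = 1.0472 + -1.5·0.5 = 0.2972
R = v/ω = 2.0/-1.5 = -1.3333
x' = 3 + -1.3333·(sin 0.2972 − sin 1.0472) = 3.7642
y' = 3.5 − -1.3333·(cos 0.2972 − cos 1.0472) = 4.1082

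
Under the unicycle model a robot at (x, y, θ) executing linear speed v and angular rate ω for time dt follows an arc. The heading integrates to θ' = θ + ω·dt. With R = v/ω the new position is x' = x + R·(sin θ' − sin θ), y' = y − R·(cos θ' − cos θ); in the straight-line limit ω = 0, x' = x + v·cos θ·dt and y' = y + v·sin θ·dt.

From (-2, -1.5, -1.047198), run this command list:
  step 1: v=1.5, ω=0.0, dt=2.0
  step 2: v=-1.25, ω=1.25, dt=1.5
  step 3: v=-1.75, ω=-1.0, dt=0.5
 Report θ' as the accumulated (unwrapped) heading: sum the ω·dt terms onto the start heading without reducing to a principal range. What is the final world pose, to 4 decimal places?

(-2.8278, -4.3945, 0.3278)

step 1: θ'=-1.0472 (straight) → pose (-0.5000, -4.0981, -1.0472)
step 2: θ'=0.8278 (R=-1.0000) → pose (-2.1025, -3.9216, 0.8278)
step 3: θ'=0.3278 (R=1.7500) → pose (-2.8278, -4.3945, 0.3278)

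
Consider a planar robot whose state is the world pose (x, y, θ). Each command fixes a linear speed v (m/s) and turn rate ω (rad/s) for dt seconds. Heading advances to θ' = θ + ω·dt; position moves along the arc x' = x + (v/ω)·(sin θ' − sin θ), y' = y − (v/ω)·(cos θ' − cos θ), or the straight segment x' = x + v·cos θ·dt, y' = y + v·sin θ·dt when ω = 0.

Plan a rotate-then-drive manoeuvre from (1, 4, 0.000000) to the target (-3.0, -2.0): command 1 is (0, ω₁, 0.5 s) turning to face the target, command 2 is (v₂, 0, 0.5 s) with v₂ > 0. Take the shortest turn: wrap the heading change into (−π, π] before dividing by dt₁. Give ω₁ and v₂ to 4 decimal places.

ω₁ = -4.3176, v₂ = 14.4222

heading to target = atan2(-2−4, -3−1) = -2.1588
Δθ = wrap(-2.1588 − 0.0000) = -2.1588; ω₁ = Δθ/dt₁ = -4.3176
distance = √((-3−1)² + (-2−4)²) = 7.2111; v₂ = distance/dt₂ = 14.4222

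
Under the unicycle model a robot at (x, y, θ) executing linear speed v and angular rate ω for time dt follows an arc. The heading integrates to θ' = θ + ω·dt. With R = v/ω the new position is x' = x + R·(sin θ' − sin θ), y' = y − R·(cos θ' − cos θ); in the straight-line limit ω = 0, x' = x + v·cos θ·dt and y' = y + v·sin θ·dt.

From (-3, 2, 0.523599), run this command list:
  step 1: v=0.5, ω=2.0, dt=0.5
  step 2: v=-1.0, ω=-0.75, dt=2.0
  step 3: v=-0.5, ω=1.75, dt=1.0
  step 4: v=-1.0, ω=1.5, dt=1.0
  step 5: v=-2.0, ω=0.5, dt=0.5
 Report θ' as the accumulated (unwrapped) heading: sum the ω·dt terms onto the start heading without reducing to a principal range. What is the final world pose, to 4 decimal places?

step 1: θ'=1.5236 (R=0.2500) → pose (-2.8753, 2.2047, 1.5236)
step 2: θ'=0.0236 (R=1.3333) → pose (-4.1757, 0.9347, 0.0236)
step 3: θ'=1.7736 (R=-0.2857) → pose (-4.4488, 0.5915, 1.7736)
step 4: θ'=3.2736 (R=-0.6667) → pose (-3.7080, 0.0649, 3.2736)
step 5: θ'=3.5236 (R=-4.0000) → pose (-2.7434, 0.3184, 3.5236)

(-2.7434, 0.3184, 3.5236)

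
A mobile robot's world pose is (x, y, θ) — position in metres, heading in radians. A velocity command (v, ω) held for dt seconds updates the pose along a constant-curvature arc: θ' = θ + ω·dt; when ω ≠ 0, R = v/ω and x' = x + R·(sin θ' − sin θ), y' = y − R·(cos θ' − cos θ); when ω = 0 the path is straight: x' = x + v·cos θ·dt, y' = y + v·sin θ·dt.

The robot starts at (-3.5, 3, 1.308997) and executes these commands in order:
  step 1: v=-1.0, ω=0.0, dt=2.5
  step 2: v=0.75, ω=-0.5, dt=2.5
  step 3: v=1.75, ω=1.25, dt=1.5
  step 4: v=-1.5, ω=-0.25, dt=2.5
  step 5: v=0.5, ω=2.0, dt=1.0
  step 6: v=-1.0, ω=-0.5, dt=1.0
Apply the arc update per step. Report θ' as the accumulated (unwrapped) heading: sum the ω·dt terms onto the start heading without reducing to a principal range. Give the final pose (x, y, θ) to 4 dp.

(-0.6704, 0.1343, 2.8090)

step 1: θ'=1.3090 (straight) → pose (-4.1470, 0.5852, 1.3090)
step 2: θ'=0.0590 (R=-1.5000) → pose (-2.7866, 1.6943, 0.0590)
step 3: θ'=1.9340 (R=1.4000) → pose (-1.5605, 3.5893, 1.9340)
step 4: θ'=1.3090 (R=6.0000) → pose (-1.3735, -0.0952, 1.3090)
step 5: θ'=3.3090 (R=0.2500) → pose (-1.6566, 0.2160, 3.3090)
step 6: θ'=2.8090 (R=2.0000) → pose (-0.6704, 0.1343, 2.8090)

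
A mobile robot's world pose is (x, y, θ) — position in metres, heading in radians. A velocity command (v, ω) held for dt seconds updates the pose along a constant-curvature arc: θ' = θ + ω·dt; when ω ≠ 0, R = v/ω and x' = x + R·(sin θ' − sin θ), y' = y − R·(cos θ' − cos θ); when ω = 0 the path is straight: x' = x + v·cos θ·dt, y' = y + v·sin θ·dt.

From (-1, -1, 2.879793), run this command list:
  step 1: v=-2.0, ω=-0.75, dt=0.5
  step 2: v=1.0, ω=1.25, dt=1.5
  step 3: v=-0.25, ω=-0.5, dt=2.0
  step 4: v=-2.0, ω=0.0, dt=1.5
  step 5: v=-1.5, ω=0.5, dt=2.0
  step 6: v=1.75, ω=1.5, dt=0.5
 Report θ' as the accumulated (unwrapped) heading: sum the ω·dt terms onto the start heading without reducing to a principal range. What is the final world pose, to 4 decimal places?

step 1: θ'=2.5048 (R=2.6667) → pose (-0.1045, -1.4318, 2.5048)
step 2: θ'=4.3798 (R=0.8000) → pose (-1.3364, -1.8138, 4.3798)
step 3: θ'=3.3798 (R=0.5000) → pose (-0.9818, -1.4912, 3.3798)
step 4: θ'=3.3798 (straight) → pose (1.9335, -0.7833, 3.3798)
step 5: θ'=4.3798 (R=-3.0000) → pose (4.0613, 1.1525, 4.3798)
step 6: θ'=5.1298 (R=1.1667) → pose (4.0975, 0.2986, 5.1298)

(4.0975, 0.2986, 5.1298)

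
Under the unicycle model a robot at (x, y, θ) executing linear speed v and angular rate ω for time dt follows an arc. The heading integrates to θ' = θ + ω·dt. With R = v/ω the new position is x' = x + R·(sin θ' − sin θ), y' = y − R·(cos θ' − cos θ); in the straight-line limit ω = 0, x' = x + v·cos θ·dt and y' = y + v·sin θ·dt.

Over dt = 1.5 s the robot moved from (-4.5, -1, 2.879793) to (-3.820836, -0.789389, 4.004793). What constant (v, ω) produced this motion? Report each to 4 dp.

Δθ = 4.004793 − 2.879793 = 1.125000
ω = Δθ/dt = 1.125000/1.5 = 0.7500
R = Δx/(sin θ' − sin θ) = -0.6667
v = R·ω = -0.6667·0.7500 = -0.5000

v = -0.5000, ω = 0.7500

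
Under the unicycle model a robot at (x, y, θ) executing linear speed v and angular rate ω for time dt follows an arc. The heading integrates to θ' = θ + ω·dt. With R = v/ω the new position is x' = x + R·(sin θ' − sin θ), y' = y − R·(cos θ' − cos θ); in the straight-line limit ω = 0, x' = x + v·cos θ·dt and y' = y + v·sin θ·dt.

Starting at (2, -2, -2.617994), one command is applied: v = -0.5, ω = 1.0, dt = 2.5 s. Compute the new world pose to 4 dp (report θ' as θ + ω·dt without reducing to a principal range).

(1.8089, -1.0705, -0.1180)

θ' = -2.6180 + 1.0·2.5 = -0.1180
R = v/ω = -0.5/1.0 = -0.5000
x' = 2 + -0.5000·(sin -0.1180 − sin -2.6180) = 1.8089
y' = -2 − -0.5000·(cos -0.1180 − cos -2.6180) = -1.0705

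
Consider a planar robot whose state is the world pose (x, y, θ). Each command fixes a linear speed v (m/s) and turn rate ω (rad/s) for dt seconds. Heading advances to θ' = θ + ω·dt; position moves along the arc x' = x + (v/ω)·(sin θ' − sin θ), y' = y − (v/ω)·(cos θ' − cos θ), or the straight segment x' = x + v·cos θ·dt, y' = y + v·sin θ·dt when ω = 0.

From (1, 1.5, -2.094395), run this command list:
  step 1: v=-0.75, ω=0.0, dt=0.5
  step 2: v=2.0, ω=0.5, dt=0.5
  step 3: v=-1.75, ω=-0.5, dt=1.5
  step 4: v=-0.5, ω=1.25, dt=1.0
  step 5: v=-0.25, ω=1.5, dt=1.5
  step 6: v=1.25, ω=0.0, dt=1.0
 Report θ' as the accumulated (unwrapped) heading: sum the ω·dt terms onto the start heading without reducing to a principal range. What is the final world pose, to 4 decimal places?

(3.0088, 4.4291, 0.9056)

step 1: θ'=-2.0944 (straight) → pose (1.1875, 1.8248, -2.0944)
step 2: θ'=-1.8444 (R=4.0000) → pose (0.8004, 0.9056, -1.8444)
step 3: θ'=-2.5944 (R=3.5000) → pose (2.3492, 2.9488, -2.5944)
step 4: θ'=-1.3444 (R=-0.4000) → pose (2.5308, 3.3802, -1.3444)
step 5: θ'=0.9056 (R=-0.1667) → pose (2.2373, 3.4456, 0.9056)
step 6: θ'=0.9056 (straight) → pose (3.0088, 4.4291, 0.9056)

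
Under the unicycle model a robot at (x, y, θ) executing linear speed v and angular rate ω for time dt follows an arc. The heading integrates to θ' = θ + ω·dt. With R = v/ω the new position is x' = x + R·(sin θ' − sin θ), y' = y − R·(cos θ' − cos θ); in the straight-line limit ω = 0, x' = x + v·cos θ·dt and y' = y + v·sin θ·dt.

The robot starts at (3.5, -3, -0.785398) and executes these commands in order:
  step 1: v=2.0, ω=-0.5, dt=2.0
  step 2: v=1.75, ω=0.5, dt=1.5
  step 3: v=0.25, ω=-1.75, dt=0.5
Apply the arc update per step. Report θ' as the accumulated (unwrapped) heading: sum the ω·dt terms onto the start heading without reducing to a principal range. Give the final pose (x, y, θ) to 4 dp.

(5.0011, -9.3317, -1.9104)

step 1: θ'=-1.7854 (R=-4.0000) → pose (4.5798, -6.6803, -1.7854)
step 2: θ'=-1.0354 (R=3.5000) → pose (4.9893, -9.2113, -1.0354)
step 3: θ'=-1.9104 (R=-0.1429) → pose (5.0011, -9.3317, -1.9104)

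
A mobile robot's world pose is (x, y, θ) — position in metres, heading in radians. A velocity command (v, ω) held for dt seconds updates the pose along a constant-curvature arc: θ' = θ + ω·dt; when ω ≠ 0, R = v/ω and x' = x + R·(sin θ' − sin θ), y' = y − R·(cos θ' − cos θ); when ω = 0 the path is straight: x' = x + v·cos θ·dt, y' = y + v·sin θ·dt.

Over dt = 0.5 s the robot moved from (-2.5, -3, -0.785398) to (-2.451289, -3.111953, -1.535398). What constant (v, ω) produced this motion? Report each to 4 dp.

v = 0.2500, ω = -1.5000

Δθ = -1.535398 − -0.785398 = -0.750000
ω = Δθ/dt = -0.750000/0.5 = -1.5000
R = −Δy/(cos θ' − cos θ) = -0.1667
v = R·ω = -0.1667·-1.5000 = 0.2500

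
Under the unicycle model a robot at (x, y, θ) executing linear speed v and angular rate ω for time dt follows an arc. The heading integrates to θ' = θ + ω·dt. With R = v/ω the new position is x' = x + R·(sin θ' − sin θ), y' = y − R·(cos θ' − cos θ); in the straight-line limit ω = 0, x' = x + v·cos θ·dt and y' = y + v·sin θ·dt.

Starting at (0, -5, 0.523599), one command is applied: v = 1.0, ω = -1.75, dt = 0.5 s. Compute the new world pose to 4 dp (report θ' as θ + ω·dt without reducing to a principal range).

(0.4824, -4.9584, -0.3514)

θ' = 0.5236 + -1.75·0.5 = -0.3514
R = v/ω = 1.0/-1.75 = -0.5714
x' = 0 + -0.5714·(sin -0.3514 − sin 0.5236) = 0.4824
y' = -5 − -0.5714·(cos -0.3514 − cos 0.5236) = -4.9584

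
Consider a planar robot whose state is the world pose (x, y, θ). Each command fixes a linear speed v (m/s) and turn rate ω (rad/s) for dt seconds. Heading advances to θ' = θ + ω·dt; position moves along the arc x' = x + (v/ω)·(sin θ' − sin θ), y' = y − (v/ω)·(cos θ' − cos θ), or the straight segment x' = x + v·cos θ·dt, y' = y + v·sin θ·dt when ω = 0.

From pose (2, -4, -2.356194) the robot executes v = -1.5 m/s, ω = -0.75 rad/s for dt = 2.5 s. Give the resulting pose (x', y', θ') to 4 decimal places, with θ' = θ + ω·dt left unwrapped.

θ' = -2.3562 + -0.75·2.5 = -4.2312
R = v/ω = -1.5/-0.75 = 2.0000
x' = 2 + 2.0000·(sin -4.2312 − sin -2.3562) = 5.1871
y' = -4 − 2.0000·(cos -4.2312 − cos -2.3562) = -4.4885

(5.1871, -4.4885, -4.2312)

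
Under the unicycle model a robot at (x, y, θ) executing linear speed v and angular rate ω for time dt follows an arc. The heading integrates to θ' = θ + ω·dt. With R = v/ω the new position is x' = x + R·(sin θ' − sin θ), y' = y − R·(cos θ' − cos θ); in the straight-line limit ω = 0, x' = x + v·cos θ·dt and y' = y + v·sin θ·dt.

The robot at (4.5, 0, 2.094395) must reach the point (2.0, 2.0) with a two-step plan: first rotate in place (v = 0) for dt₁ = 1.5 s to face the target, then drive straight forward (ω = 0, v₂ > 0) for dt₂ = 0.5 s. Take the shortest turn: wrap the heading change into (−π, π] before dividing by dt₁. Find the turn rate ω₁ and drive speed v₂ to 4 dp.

ω₁ = 0.2483, v₂ = 6.4031

heading to target = atan2(2−0, 2−4.5) = 2.4669
Δθ = wrap(2.4669 − 2.0944) = 0.3725; ω₁ = Δθ/dt₁ = 0.2483
distance = √((2−4.5)² + (2−0)²) = 3.2016; v₂ = distance/dt₂ = 6.4031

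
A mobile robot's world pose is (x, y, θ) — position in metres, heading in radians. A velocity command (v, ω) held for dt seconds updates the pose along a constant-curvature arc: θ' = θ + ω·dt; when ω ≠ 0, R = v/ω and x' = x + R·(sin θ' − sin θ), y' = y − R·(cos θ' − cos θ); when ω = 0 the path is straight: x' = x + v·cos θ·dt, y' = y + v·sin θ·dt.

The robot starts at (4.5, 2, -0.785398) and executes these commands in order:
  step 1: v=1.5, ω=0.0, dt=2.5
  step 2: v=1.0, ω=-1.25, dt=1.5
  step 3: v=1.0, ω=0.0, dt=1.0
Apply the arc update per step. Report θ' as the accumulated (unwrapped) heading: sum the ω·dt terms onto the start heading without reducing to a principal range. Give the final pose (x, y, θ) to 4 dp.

step 1: θ'=-0.7854 (straight) → pose (7.1517, -0.6516, -0.7854)
step 2: θ'=-2.6604 (R=-0.8000) → pose (6.9562, -1.9265, -2.6604)
step 3: θ'=-2.6604 (straight) → pose (6.0698, -2.3893, -2.6604)

(6.0698, -2.3893, -2.6604)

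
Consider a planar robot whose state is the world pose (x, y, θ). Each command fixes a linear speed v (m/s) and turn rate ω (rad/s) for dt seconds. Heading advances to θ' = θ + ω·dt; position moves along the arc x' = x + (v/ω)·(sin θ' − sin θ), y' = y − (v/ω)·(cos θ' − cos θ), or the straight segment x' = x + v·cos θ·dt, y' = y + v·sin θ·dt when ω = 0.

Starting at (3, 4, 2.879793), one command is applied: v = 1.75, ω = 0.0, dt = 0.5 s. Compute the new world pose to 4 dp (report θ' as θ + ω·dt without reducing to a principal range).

(2.1548, 4.2265, 2.8798)

θ' = 2.8798 + 0.0·0.5 = 2.8798
ω = 0 → straight: x' = 3 + 1.75·cos(2.8798)·0.5 = 2.1548
y' = 4 + 1.75·sin(2.8798)·0.5 = 4.2265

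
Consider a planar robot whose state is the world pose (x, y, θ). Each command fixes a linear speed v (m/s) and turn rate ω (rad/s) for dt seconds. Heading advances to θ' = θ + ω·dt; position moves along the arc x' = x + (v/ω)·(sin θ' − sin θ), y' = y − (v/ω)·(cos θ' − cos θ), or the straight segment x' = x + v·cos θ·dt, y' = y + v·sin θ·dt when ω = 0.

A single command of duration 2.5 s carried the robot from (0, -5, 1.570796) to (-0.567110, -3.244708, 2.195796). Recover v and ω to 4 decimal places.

Δθ = 2.195796 − 1.570796 = 0.625000
ω = Δθ/dt = 0.625000/2.5 = 0.2500
R = −Δy/(cos θ' − cos θ) = 3.0000
v = R·ω = 3.0000·0.2500 = 0.7500

v = 0.7500, ω = 0.2500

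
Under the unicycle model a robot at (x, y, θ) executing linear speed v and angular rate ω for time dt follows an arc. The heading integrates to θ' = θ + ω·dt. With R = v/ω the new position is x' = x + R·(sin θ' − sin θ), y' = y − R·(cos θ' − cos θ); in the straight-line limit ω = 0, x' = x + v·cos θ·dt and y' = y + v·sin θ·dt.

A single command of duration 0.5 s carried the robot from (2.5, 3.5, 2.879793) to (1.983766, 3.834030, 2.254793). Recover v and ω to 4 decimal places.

v = 1.2500, ω = -1.2500

Δθ = 2.254793 − 2.879793 = -0.625000
ω = Δθ/dt = -0.625000/0.5 = -1.2500
R = Δx/(sin θ' − sin θ) = -1.0000
v = R·ω = -1.0000·-1.2500 = 1.2500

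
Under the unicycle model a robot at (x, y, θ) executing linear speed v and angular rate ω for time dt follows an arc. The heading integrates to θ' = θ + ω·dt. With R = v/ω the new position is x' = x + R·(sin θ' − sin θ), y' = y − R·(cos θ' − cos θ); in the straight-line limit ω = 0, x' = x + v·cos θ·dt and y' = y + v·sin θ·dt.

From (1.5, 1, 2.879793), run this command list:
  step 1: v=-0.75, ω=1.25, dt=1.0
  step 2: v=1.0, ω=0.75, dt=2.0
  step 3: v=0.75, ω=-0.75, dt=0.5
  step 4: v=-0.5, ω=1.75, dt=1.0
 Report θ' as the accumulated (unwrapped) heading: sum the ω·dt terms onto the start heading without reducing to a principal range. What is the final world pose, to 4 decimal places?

(2.2743, -0.7537, 7.0048)

step 1: θ'=4.1298 (R=-0.6000) → pose (2.1563, 1.2494, 4.1298)
step 2: θ'=5.6298 (R=1.3333) → pose (2.4592, -0.5429, 5.6298)
step 3: θ'=5.2548 (R=-1.0000) → pose (2.7078, -0.8207, 5.2548)
step 4: θ'=7.0048 (R=-0.2857) → pose (2.2743, -0.7537, 7.0048)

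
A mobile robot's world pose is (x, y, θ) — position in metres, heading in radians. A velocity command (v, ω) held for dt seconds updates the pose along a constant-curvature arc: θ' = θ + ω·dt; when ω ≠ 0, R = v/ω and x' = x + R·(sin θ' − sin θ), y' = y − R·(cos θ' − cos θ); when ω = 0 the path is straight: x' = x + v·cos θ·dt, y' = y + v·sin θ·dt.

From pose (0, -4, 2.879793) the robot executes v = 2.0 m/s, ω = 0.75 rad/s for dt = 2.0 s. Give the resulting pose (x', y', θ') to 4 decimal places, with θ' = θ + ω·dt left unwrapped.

(-3.2107, -5.7051, 4.3798)

θ' = 2.8798 + 0.75·2.0 = 4.3798
R = v/ω = 2.0/0.75 = 2.6667
x' = 0 + 2.6667·(sin 4.3798 − sin 2.8798) = -3.2107
y' = -4 − 2.6667·(cos 4.3798 − cos 2.8798) = -5.7051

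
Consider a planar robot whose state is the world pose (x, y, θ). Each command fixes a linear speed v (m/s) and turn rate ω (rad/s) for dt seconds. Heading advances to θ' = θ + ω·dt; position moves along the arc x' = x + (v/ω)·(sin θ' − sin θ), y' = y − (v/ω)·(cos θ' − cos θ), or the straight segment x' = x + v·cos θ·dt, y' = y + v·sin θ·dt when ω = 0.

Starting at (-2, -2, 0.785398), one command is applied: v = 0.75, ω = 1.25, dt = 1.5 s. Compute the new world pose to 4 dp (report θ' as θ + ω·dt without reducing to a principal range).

θ' = 0.7854 + 1.25·1.5 = 2.6604
R = v/ω = 0.75/1.25 = 0.6000
x' = -2 + 0.6000·(sin 2.6604 − sin 0.7854) = -2.1466
y' = -2 − 0.6000·(cos 2.6604 − cos 0.7854) = -1.0439

(-2.1466, -1.0439, 2.6604)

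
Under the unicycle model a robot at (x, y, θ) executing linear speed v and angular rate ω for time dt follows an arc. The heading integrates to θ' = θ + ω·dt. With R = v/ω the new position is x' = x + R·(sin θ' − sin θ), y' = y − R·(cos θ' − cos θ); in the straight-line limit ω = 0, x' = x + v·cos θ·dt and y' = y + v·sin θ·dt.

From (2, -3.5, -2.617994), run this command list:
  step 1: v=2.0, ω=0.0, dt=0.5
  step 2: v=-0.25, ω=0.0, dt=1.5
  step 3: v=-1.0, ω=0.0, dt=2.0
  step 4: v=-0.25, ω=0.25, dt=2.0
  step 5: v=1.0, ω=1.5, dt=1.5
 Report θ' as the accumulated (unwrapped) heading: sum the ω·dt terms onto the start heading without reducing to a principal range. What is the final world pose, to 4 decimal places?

step 1: θ'=-2.6180 (straight) → pose (1.1340, -4.0000, -2.6180)
step 2: θ'=-2.6180 (straight) → pose (1.4587, -3.8125, -2.6180)
step 3: θ'=-2.6180 (straight) → pose (3.1908, -2.8125, -2.6180)
step 4: θ'=-2.1180 (R=-1.0000) → pose (3.5448, -2.4668, -2.1180)
step 5: θ'=0.1320 (R=0.6667) → pose (4.2018, -3.4745, 0.1320)

(4.2018, -3.4745, 0.1320)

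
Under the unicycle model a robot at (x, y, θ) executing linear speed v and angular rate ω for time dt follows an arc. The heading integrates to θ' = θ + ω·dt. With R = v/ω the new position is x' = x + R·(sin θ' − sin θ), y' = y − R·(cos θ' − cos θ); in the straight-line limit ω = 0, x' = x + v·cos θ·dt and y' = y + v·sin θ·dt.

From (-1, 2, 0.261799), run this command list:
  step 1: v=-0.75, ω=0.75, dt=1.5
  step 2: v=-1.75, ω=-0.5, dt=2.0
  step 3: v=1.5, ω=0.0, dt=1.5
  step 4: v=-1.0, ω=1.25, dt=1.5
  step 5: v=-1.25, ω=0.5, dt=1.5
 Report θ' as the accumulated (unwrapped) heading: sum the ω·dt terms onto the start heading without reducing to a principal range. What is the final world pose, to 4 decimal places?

(-0.4729, -2.6717, 3.0118)

step 1: θ'=1.3868 (R=-1.0000) → pose (-1.7243, 1.2170, 1.3868)
step 2: θ'=0.3868 (R=3.5000) → pose (-3.8449, -1.3840, 0.3868)
step 3: θ'=0.3868 (straight) → pose (-1.7612, -0.5353, 0.3868)
step 4: θ'=2.2618 (R=-0.8000) → pose (-2.0759, -1.7860, 2.2618)
step 5: θ'=3.0118 (R=-2.5000) → pose (-0.4729, -2.6717, 3.0118)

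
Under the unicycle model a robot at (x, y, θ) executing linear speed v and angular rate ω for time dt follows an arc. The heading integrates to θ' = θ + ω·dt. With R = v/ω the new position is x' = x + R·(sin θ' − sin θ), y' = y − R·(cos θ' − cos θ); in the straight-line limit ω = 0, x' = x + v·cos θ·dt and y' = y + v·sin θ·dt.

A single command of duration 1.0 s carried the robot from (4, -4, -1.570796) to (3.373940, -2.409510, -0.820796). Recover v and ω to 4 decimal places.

v = -1.7500, ω = 0.7500

Δθ = -0.820796 − -1.570796 = 0.750000
ω = Δθ/dt = 0.750000/1.0 = 0.7500
R = −Δy/(cos θ' − cos θ) = -2.3333
v = R·ω = -2.3333·0.7500 = -1.7500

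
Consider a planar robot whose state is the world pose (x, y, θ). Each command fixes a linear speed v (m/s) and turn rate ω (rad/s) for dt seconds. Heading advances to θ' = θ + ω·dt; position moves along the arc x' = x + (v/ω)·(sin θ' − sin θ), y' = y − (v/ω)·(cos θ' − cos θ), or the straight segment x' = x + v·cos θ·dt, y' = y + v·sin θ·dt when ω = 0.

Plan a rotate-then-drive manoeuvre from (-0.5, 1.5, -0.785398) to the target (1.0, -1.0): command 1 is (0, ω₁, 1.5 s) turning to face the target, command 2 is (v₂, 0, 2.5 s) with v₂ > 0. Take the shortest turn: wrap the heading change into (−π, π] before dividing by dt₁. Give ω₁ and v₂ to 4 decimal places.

heading to target = atan2(-1−1.5, 1−-0.5) = -1.0304
Δθ = wrap(-1.0304 − -0.7854) = -0.2450; ω₁ = Δθ/dt₁ = -0.1633
distance = √((1−-0.5)² + (-1−1.5)²) = 2.9155; v₂ = distance/dt₂ = 1.1662

ω₁ = -0.1633, v₂ = 1.1662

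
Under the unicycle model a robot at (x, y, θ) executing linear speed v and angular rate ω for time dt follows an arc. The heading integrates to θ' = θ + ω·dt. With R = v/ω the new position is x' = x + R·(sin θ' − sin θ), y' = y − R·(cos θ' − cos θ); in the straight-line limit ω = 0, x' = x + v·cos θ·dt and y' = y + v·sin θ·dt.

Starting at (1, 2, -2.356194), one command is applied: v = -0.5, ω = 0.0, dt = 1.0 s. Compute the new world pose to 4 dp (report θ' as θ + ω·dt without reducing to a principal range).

θ' = -2.3562 + 0.0·1.0 = -2.3562
ω = 0 → straight: x' = 1 + -0.5·cos(-2.3562)·1.0 = 1.3536
y' = 2 + -0.5·sin(-2.3562)·1.0 = 2.3536

(1.3536, 2.3536, -2.3562)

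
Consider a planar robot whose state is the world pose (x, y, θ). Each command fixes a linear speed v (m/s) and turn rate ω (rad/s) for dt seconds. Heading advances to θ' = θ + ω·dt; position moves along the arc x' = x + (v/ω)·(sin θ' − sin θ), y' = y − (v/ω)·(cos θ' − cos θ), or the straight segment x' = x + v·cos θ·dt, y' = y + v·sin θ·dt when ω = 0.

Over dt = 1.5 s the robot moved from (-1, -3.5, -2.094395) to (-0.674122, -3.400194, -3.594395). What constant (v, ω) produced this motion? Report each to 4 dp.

v = -0.2500, ω = -1.0000

Δθ = -3.594395 − -2.094395 = -1.500000
ω = Δθ/dt = -1.500000/1.5 = -1.0000
R = Δx/(sin θ' − sin θ) = 0.2500
v = R·ω = 0.2500·-1.0000 = -0.2500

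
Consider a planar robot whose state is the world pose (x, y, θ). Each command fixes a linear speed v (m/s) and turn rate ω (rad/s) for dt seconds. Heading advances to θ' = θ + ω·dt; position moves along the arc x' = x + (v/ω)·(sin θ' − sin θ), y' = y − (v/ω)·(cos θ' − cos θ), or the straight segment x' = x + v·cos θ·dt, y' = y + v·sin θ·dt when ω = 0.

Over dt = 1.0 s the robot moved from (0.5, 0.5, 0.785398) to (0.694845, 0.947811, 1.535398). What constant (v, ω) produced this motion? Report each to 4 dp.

v = 0.5000, ω = 0.7500

Δθ = 1.535398 − 0.785398 = 0.750000
ω = Δθ/dt = 0.750000/1.0 = 0.7500
R = −Δy/(cos θ' − cos θ) = 0.6667
v = R·ω = 0.6667·0.7500 = 0.5000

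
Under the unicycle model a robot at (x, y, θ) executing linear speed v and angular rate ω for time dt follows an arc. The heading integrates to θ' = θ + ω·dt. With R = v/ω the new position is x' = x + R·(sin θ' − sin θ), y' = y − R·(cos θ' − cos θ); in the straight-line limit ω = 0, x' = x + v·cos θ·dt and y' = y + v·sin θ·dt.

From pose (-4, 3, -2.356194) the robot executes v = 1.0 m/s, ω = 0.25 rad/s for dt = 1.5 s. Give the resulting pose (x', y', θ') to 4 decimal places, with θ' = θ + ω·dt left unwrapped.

θ' = -2.3562 + 0.25·1.5 = -1.9812
R = v/ω = 1.0/0.25 = 4.0000
x' = -4 + 4.0000·(sin -1.9812 − sin -2.3562) = -4.8394
y' = 3 − 4.0000·(cos -1.9812 − cos -2.3562) = 1.7675

(-4.8394, 1.7675, -1.9812)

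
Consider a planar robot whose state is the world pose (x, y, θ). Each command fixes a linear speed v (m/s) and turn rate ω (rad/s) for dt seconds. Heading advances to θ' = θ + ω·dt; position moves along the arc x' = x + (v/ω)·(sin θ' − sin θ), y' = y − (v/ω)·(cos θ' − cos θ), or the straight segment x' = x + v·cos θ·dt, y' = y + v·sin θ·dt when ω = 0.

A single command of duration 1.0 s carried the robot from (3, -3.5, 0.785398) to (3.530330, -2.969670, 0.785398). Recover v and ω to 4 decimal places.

v = 0.7500, ω = 0.0000

Δθ = 0.785398 − 0.785398 = 0.000000
ω = Δθ/dt = 0.000000/1.0 = 0.0000
ω = 0 → v = (Δx·cos θ + Δy·sin θ)/dt = 0.7500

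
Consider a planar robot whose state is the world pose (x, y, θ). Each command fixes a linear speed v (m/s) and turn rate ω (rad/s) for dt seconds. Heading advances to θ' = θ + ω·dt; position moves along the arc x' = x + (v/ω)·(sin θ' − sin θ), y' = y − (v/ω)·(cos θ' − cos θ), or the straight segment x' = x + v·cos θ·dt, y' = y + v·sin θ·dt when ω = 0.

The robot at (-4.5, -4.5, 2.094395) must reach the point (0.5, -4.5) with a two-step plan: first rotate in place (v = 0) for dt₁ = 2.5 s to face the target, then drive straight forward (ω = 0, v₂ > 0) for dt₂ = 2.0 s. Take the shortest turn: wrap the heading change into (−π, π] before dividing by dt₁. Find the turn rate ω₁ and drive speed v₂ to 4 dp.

heading to target = atan2(-4.5−-4.5, 0.5−-4.5) = 0.0000
Δθ = wrap(0.0000 − 2.0944) = -2.0944; ω₁ = Δθ/dt₁ = -0.8378
distance = √((0.5−-4.5)² + (-4.5−-4.5)²) = 5.0000; v₂ = distance/dt₂ = 2.5000

ω₁ = -0.8378, v₂ = 2.5000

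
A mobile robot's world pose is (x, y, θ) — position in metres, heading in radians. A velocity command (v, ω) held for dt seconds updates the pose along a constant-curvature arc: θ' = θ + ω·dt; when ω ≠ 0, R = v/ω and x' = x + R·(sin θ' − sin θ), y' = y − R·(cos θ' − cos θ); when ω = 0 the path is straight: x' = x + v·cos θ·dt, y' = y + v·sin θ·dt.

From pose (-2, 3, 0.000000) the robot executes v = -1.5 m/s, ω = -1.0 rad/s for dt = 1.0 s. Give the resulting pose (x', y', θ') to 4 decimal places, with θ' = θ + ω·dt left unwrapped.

(-3.2622, 3.6895, -1.0000)

θ' = 0.0000 + -1.0·1.0 = -1.0000
R = v/ω = -1.5/-1.0 = 1.5000
x' = -2 + 1.5000·(sin -1.0000 − sin 0.0000) = -3.2622
y' = 3 − 1.5000·(cos -1.0000 − cos 0.0000) = 3.6895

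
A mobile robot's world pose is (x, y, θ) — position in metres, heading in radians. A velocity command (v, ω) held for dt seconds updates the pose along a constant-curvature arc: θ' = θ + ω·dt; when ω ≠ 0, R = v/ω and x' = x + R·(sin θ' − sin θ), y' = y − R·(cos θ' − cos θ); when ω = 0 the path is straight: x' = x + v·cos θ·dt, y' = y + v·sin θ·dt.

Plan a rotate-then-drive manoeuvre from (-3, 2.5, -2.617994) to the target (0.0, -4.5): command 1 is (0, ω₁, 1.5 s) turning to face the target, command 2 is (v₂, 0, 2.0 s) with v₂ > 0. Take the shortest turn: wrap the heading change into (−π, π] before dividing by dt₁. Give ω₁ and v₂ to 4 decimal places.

heading to target = atan2(-4.5−2.5, 0−-3) = -1.1659
Δθ = wrap(-1.1659 − -2.6180) = 1.4521; ω₁ = Δθ/dt₁ = 0.9681
distance = √((0−-3)² + (-4.5−2.5)²) = 7.6158; v₂ = distance/dt₂ = 3.8079

ω₁ = 0.9681, v₂ = 3.8079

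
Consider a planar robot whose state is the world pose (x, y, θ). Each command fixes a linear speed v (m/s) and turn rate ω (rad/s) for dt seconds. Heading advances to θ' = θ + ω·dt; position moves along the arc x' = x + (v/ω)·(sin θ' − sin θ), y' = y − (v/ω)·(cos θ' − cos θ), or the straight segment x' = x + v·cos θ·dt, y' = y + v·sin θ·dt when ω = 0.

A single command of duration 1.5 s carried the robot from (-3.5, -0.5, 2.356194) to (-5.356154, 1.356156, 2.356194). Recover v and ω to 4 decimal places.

Δθ = 2.356194 − 2.356194 = 0.000000
ω = Δθ/dt = 0.000000/1.5 = 0.0000
ω = 0 → v = (Δx·cos θ + Δy·sin θ)/dt = 1.7500

v = 1.7500, ω = 0.0000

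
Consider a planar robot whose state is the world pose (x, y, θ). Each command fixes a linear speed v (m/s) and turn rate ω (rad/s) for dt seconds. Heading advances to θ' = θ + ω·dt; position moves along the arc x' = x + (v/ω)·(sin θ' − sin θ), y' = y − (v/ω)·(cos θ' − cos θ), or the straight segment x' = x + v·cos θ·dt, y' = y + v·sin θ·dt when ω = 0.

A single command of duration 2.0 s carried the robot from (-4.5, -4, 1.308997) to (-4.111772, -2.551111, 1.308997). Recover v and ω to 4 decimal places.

Δθ = 1.308997 − 1.308997 = 0.000000
ω = Δθ/dt = 0.000000/2.0 = 0.0000
ω = 0 → v = (Δx·cos θ + Δy·sin θ)/dt = 0.7500

v = 0.7500, ω = 0.0000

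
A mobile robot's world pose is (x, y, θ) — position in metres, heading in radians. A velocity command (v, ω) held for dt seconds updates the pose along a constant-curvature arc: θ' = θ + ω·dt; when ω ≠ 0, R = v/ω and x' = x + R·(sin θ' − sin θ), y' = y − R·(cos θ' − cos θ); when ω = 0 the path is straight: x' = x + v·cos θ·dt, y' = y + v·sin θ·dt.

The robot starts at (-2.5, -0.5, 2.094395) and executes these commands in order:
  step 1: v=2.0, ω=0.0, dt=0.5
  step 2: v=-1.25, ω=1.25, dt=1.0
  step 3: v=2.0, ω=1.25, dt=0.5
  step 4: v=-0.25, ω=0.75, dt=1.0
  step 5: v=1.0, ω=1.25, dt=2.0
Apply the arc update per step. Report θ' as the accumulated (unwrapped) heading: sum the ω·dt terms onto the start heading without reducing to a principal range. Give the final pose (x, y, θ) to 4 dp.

step 1: θ'=2.0944 (straight) → pose (-3.0000, 0.3660, 2.0944)
step 2: θ'=3.3444 (R=-1.0000) → pose (-1.9326, -0.1135, 3.3444)
step 3: θ'=3.9694 (R=1.6000) → pose (-2.7886, -0.5983, 3.9694)
step 4: θ'=4.7194 (R=-0.3333) → pose (-2.7008, -0.3705, 4.7194)
step 5: θ'=7.2194 (R=0.8000) → pose (-1.2565, -0.8391, 7.2194)

(-1.2565, -0.8391, 7.2194)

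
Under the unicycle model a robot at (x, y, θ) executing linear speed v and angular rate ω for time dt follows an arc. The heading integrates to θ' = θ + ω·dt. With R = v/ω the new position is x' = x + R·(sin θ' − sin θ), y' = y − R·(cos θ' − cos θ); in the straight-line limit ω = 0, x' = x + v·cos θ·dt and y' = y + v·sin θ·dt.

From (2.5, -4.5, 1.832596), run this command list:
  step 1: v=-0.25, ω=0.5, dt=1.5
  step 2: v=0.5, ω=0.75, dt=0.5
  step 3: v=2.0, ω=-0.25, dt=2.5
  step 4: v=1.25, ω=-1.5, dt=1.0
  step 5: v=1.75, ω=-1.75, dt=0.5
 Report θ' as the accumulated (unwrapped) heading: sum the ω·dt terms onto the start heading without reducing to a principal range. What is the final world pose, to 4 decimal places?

(-1.0702, -0.8990, -0.0424)

step 1: θ'=2.5826 (R=-0.5000) → pose (2.7178, -4.7945, 2.5826)
step 2: θ'=2.9576 (R=0.6667) → pose (2.4862, -4.7043, 2.9576)
step 3: θ'=2.3326 (R=-8.0000) → pose (-1.8389, -2.3611, 2.3326)
step 4: θ'=0.8326 (R=-0.8333) → pose (-1.8523, -1.2251, 0.8326)
step 5: θ'=-0.0424 (R=-1.0000) → pose (-1.0702, -0.8990, -0.0424)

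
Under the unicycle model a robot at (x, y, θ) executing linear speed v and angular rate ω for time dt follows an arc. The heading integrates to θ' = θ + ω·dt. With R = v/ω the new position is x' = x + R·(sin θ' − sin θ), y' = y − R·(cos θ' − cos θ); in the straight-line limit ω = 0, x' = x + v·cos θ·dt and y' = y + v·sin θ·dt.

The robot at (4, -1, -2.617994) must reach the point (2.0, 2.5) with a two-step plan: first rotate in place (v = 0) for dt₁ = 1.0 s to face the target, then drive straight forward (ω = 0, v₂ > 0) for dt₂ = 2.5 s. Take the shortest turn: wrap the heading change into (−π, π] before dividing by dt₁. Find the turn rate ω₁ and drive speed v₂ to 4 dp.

ω₁ = -1.5752, v₂ = 1.6125

heading to target = atan2(2.5−-1, 2−4) = 2.0899
Δθ = wrap(2.0899 − -2.6180) = -1.5752; ω₁ = Δθ/dt₁ = -1.5752
distance = √((2−4)² + (2.5−-1)²) = 4.0311; v₂ = distance/dt₂ = 1.6125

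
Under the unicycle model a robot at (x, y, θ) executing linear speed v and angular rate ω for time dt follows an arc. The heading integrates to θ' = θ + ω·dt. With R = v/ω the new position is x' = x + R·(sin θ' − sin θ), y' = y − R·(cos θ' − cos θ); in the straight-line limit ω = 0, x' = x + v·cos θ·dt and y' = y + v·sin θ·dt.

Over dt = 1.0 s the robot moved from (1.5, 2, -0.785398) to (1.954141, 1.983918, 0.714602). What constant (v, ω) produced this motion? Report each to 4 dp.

Δθ = 0.714602 − -0.785398 = 1.500000
ω = Δθ/dt = 1.500000/1.0 = 1.5000
R = Δx/(sin θ' − sin θ) = 0.3333
v = R·ω = 0.3333·1.5000 = 0.5000

v = 0.5000, ω = 1.5000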